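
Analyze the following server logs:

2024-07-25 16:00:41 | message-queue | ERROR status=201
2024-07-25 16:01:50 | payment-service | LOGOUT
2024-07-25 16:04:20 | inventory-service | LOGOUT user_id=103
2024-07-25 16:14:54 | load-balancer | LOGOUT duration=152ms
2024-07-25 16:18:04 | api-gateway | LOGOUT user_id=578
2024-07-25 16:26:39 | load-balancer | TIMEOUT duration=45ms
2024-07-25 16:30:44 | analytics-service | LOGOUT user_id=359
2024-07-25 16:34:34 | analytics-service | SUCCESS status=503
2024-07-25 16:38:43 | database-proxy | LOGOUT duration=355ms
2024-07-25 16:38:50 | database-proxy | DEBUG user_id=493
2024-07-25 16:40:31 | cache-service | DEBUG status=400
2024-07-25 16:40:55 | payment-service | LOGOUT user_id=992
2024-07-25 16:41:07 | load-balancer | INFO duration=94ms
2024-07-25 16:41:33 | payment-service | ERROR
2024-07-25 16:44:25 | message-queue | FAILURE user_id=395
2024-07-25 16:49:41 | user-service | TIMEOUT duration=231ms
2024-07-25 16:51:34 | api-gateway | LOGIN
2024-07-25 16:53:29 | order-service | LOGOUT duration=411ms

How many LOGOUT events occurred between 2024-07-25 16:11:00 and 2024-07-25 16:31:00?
3

To count events in the time window:

1. Window boundaries: 2024-07-25 16:11:00 to 2024-07-25 16:31:00
2. Filter for LOGOUT events within this window
3. Count matching events: 3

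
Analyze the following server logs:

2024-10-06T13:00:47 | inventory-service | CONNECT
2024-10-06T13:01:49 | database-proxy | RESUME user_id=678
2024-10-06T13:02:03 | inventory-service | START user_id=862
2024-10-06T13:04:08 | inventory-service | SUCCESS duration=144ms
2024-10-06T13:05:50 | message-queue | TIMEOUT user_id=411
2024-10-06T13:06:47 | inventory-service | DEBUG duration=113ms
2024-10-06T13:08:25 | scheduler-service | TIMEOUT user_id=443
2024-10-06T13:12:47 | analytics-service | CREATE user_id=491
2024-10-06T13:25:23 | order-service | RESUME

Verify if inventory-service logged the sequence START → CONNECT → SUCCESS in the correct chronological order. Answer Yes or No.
No

To verify sequence order:

1. Find all events in sequence START → CONNECT → SUCCESS for inventory-service
2. Extract their timestamps
3. Check if timestamps are in ascending order
4. Result: No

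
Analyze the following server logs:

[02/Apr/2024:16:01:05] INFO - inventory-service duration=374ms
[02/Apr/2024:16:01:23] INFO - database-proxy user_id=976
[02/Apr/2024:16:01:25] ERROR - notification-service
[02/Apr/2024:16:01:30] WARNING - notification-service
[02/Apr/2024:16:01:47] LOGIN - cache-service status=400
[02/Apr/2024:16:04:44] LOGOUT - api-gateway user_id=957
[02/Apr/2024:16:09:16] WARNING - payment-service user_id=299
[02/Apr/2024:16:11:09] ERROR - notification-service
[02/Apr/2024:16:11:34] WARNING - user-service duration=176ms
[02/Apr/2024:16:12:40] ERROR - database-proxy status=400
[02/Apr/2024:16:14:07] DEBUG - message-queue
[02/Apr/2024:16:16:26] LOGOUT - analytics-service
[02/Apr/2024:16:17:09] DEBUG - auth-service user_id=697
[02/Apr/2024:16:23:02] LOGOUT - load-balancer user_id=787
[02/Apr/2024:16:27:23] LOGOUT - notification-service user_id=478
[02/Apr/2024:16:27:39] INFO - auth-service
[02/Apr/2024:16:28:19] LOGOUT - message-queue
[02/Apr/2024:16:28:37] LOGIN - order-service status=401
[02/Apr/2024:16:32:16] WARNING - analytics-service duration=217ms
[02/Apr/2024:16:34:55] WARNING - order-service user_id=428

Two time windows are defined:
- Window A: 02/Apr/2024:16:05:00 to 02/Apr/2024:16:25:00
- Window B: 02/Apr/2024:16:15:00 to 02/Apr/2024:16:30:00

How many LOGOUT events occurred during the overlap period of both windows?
2

To find overlap events:

1. Window A: 02/Apr/2024:16:05:00 to 02/Apr/2024:16:25:00
2. Window B: 02/Apr/2024:16:15:00 to 02/Apr/2024:16:30:00
3. Overlap period: 02/Apr/2024:16:15:00 to 02/Apr/2024:16:25:00
4. Count LOGOUT events in overlap: 2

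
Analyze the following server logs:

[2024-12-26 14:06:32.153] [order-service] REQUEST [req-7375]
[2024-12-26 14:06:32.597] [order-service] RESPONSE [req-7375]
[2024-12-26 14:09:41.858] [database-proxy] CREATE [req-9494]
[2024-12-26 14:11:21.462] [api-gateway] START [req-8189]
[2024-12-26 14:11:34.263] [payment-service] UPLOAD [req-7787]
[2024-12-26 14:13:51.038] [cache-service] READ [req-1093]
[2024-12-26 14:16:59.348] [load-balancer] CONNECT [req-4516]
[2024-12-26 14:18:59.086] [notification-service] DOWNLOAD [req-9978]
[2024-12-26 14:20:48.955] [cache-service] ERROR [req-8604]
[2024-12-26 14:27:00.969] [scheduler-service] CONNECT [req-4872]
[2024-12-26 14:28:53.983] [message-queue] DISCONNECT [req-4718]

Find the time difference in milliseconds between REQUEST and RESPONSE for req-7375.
444

To calculate latency:

1. Find REQUEST with id req-7375: 2024-12-26 14:06:32.153
2. Find RESPONSE with id req-7375: 2024-12-26 14:06:32.597
3. Latency: 2024-12-26 14:06:32.597 - 2024-12-26 14:06:32.153 = 444ms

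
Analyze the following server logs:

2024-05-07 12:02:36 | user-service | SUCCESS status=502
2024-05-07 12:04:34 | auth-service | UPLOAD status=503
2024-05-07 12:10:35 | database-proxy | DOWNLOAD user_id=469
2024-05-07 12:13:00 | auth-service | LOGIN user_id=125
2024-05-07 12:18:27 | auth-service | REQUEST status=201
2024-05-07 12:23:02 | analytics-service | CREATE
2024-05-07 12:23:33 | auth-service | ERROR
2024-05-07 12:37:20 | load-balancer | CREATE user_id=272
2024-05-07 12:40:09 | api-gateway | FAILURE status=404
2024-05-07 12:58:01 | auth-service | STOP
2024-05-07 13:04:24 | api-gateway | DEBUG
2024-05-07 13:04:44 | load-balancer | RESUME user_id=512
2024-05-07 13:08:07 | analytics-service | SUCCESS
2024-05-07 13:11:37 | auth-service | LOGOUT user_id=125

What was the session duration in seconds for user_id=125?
3517

To calculate session duration:

1. Find LOGIN event for user_id=125: 2024-05-07 12:13:00
2. Find LOGOUT event for user_id=125: 2024-05-07 13:11:37
3. Session duration: 2024-05-07 13:11:37 - 2024-05-07 12:13:00 = 3517 seconds (58 minutes)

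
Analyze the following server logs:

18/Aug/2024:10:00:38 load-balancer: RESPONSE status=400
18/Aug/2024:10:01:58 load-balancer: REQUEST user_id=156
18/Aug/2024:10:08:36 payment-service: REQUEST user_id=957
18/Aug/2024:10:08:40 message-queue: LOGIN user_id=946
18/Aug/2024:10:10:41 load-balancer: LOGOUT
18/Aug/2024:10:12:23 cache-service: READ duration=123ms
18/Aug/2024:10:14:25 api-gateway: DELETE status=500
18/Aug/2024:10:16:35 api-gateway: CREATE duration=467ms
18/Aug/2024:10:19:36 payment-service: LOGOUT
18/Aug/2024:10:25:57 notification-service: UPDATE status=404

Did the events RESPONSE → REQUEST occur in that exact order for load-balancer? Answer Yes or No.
Yes

To verify sequence order:

1. Find all events in sequence RESPONSE → REQUEST for load-balancer
2. Extract their timestamps
3. Check if timestamps are in ascending order
4. Result: Yes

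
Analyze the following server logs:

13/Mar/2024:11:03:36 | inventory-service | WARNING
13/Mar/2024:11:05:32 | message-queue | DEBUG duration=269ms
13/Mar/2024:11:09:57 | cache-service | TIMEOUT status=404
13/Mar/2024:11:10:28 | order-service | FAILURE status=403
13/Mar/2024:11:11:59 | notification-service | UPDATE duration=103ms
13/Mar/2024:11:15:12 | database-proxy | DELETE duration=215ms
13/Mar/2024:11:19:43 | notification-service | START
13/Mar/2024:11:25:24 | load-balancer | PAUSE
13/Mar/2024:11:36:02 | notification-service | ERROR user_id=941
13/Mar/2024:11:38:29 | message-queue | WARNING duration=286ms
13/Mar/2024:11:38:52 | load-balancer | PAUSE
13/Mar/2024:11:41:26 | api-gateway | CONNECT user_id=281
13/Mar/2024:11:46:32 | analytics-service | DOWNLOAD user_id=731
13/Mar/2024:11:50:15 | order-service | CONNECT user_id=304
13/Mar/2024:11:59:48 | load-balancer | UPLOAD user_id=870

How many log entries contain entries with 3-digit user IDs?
5

To find matching entries:

1. Pattern to match: entries with 3-digit user IDs
2. Scan each log entry for the pattern
3. Count matches: 5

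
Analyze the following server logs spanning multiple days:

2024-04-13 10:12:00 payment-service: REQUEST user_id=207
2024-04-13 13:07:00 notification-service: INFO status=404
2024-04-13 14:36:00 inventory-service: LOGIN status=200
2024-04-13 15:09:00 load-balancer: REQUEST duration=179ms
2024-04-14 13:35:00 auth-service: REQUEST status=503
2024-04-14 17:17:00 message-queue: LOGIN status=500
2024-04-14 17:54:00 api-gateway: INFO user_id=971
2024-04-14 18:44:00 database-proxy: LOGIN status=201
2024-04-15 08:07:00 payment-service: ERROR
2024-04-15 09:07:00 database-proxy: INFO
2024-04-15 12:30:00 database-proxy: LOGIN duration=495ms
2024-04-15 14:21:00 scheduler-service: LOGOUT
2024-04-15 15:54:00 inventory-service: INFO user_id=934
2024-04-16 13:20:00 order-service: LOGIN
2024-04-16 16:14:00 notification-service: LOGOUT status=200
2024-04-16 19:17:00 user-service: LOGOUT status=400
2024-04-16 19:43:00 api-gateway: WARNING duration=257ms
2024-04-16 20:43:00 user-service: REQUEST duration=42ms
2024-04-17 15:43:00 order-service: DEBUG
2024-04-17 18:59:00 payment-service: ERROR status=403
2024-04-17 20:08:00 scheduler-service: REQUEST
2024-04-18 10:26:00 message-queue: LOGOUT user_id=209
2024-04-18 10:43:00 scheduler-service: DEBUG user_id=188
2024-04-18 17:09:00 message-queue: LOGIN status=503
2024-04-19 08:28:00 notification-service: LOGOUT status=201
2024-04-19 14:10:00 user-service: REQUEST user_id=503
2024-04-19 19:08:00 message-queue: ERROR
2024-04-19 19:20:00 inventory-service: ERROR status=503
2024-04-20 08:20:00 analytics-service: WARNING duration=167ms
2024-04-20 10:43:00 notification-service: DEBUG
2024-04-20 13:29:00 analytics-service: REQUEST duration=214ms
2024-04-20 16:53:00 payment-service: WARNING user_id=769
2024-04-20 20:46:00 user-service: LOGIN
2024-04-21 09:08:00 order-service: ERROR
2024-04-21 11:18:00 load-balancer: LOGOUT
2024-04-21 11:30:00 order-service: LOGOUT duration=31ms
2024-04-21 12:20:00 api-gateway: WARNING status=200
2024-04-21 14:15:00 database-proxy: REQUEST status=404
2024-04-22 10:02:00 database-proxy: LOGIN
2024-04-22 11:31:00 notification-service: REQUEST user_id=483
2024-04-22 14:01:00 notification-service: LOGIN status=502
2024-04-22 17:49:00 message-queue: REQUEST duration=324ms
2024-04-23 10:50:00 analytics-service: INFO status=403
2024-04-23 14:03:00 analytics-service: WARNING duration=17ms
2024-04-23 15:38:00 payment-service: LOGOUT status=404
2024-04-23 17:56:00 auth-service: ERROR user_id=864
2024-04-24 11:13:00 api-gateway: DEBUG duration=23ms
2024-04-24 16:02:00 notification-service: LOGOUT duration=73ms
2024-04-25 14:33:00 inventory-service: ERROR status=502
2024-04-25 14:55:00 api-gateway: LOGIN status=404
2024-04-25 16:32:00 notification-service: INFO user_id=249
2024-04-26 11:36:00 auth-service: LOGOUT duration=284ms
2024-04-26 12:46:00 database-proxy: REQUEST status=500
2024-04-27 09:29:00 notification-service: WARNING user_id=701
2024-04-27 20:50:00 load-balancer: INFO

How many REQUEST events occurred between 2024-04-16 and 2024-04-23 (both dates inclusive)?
7

To filter by date range:

1. Date range: 2024-04-16 through 2024-04-23, both dates inclusive
2. Filter for REQUEST events whose date falls in this range
3. Count matching events: 7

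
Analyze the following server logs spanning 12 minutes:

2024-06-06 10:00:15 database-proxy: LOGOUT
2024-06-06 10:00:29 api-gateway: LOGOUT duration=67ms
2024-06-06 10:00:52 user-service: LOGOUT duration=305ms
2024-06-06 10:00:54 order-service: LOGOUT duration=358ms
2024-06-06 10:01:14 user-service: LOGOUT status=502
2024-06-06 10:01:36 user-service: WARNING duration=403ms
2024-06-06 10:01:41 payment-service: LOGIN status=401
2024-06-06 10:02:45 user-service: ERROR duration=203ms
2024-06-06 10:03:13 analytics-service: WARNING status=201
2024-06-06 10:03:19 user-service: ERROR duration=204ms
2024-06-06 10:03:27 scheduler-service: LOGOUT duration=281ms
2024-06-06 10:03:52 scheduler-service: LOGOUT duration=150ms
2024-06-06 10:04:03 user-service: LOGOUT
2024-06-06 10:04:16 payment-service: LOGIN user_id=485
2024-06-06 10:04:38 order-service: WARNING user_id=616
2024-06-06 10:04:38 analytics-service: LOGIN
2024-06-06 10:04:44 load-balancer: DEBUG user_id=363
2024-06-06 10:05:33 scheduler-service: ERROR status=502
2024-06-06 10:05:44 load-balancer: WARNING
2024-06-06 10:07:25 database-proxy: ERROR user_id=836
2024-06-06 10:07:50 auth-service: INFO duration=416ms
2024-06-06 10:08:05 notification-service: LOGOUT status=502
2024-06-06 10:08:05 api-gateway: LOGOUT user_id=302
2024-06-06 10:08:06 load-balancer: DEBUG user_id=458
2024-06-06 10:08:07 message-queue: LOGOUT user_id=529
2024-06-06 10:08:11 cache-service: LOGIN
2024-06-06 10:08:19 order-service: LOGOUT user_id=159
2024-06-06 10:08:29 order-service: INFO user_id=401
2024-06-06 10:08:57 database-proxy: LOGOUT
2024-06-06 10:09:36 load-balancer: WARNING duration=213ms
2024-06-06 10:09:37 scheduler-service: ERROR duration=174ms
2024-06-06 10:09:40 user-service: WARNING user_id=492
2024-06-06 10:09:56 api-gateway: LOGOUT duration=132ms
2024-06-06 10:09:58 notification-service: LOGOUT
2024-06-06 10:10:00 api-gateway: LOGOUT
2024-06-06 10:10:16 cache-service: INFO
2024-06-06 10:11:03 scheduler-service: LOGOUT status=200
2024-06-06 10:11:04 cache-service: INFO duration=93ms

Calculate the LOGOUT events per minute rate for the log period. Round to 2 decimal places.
1.42

To calculate the rate:

1. Count total LOGOUT events: 17
2. Total time period: 12 minutes
3. Rate = 17 / 12 = 1.42 events per minute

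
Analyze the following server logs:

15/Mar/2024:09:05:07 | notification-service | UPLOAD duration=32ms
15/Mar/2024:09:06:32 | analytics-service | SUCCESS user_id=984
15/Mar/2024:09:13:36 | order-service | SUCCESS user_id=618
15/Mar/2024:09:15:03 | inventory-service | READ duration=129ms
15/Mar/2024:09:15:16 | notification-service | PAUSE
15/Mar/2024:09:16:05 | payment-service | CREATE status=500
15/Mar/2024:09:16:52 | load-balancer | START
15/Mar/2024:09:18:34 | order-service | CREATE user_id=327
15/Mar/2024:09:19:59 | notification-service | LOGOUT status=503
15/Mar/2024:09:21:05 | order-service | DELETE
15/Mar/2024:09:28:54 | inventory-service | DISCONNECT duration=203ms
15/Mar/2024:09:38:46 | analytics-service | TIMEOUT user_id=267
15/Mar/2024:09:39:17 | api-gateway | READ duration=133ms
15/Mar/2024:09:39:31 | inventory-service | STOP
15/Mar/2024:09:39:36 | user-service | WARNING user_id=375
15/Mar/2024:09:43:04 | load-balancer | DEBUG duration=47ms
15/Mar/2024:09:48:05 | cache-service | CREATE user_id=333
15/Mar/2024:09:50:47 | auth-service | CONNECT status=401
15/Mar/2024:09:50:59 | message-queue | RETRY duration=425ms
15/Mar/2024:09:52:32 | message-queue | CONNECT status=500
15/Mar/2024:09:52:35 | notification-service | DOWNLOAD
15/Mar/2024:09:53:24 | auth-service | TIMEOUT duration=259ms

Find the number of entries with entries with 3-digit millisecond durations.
5

To find matching entries:

1. Pattern to match: entries with 3-digit millisecond durations
2. Scan each log entry for the pattern
3. Count matches: 5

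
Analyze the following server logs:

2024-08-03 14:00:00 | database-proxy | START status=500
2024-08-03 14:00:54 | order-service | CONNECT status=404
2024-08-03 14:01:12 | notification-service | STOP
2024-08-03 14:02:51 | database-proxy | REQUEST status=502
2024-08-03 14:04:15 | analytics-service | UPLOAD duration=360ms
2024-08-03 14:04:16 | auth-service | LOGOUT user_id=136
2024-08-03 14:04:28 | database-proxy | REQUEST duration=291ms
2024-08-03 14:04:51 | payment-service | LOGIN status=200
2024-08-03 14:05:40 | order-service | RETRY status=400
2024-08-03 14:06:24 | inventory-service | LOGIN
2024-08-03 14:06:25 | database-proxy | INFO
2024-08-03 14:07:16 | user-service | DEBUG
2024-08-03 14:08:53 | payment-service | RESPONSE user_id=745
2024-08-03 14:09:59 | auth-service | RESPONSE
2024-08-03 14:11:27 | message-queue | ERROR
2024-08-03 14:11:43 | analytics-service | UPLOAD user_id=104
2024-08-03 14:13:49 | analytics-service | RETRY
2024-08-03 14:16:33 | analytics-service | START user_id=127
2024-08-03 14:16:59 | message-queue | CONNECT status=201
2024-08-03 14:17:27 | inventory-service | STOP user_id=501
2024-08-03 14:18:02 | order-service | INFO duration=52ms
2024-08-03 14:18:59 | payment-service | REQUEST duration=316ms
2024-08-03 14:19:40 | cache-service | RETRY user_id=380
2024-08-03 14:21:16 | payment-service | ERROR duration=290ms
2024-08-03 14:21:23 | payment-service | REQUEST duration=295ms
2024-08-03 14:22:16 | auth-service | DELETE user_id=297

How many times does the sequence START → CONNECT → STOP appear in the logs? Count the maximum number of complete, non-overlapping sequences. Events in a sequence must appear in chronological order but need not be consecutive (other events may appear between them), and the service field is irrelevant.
2

To count sequences:

1. Look for pattern: START → CONNECT → STOP
2. Greedily scan the log in chronological order, matching each sequence element in turn (ignoring service)
3. Each time the full pattern completes, increment the count and restart matching from the next event
4. Complete non-overlapping sequences found: 2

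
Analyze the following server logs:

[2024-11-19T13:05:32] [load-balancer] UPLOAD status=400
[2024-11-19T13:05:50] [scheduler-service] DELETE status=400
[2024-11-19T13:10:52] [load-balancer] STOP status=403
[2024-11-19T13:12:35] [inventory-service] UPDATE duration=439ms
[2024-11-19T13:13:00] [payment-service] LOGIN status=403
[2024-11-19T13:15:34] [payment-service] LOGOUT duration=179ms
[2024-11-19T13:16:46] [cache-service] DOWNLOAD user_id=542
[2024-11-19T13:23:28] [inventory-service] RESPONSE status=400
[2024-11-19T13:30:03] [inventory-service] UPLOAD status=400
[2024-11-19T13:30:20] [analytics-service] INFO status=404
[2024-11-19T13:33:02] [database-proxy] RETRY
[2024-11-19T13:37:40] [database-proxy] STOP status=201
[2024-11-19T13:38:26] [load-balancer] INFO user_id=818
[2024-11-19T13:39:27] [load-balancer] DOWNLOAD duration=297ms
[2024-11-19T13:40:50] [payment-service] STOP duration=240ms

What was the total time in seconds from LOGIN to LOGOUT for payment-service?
154

To calculate state duration:

1. Find LOGIN event for payment-service: 2024-11-19T13:13:00
2. Find LOGOUT event for payment-service: 2024-11-19T13:15:34
3. Calculate duration: 2024-11-19T13:15:34 - 2024-11-19T13:13:00 = 154 seconds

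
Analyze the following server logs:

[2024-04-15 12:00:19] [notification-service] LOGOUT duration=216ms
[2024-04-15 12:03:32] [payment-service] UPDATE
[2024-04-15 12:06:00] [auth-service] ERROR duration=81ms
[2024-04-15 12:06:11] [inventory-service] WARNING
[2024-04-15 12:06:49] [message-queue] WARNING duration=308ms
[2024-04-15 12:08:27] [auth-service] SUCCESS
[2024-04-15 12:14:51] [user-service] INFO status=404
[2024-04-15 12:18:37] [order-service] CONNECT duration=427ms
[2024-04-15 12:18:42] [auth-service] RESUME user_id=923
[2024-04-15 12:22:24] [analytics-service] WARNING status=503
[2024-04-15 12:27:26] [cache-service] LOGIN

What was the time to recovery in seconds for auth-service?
147

To calculate recovery time:

1. Find ERROR event for auth-service: 2024-04-15 12:06:00
2. Find next SUCCESS event for auth-service: 2024-04-15 12:08:27
3. Recovery time: 2024-04-15 12:08:27 - 2024-04-15 12:06:00 = 147 seconds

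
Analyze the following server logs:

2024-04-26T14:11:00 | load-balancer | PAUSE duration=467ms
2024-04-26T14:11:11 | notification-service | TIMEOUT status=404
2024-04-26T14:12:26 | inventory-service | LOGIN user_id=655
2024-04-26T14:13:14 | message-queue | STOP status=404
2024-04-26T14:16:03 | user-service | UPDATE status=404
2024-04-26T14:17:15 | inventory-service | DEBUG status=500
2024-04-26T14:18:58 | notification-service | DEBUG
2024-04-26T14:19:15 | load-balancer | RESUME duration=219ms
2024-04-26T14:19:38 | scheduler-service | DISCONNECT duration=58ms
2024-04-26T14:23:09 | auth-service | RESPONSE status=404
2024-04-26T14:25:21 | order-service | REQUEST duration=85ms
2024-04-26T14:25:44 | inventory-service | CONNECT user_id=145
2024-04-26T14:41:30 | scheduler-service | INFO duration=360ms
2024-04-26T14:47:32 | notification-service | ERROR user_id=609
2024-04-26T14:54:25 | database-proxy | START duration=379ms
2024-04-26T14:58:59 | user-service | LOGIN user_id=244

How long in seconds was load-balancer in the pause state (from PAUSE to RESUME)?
495

To calculate state duration:

1. Find PAUSE event for load-balancer: 2024-04-26T14:11:00
2. Find RESUME event for load-balancer: 2024-04-26T14:19:15
3. Calculate duration: 2024-04-26T14:19:15 - 2024-04-26T14:11:00 = 495 seconds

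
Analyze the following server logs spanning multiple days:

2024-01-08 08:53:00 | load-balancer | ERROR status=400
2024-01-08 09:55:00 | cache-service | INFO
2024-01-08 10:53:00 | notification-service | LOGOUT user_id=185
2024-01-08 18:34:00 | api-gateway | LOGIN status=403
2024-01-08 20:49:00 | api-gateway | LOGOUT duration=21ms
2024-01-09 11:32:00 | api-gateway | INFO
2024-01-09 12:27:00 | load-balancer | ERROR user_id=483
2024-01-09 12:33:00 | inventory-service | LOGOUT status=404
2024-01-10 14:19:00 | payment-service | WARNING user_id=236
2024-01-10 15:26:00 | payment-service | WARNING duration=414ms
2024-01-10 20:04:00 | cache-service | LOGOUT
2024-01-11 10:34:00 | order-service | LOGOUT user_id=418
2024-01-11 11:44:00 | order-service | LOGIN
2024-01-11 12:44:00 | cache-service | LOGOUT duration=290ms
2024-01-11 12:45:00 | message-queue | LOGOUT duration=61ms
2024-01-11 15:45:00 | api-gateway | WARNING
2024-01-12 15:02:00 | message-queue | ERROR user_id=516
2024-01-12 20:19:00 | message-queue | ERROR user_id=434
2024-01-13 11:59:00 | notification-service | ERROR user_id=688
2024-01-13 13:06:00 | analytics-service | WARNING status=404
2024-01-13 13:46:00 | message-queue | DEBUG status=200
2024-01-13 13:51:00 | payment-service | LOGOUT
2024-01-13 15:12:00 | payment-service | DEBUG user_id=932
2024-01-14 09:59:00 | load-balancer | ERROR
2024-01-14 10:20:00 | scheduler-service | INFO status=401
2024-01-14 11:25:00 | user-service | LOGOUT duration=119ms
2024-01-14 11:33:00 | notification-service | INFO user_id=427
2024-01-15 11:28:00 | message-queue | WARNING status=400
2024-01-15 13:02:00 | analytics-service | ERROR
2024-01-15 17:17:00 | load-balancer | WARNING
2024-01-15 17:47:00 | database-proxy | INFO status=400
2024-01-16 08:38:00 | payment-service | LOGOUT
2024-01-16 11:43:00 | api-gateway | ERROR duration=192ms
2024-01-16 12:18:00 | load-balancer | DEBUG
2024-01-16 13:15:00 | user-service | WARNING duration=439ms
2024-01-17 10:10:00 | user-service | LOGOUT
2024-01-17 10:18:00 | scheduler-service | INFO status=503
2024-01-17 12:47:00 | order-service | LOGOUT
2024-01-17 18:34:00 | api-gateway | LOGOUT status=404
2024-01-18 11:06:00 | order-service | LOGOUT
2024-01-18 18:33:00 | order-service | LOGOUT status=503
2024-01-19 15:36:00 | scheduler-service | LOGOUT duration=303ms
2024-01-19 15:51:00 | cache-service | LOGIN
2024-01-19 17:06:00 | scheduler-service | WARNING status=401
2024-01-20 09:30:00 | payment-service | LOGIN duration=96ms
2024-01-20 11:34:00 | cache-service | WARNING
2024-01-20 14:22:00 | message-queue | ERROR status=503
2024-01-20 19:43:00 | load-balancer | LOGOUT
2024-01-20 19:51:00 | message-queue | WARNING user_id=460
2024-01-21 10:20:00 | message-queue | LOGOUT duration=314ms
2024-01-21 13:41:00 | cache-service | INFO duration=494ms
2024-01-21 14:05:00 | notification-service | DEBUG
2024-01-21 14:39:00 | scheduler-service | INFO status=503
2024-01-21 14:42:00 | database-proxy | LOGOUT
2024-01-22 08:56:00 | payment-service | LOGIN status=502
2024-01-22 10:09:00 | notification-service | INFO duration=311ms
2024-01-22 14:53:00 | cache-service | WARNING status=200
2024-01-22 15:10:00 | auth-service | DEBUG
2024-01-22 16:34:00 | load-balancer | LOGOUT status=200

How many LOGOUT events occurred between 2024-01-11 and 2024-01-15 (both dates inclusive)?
5

To filter by date range:

1. Date range: 2024-01-11 through 2024-01-15, both dates inclusive
2. Filter for LOGOUT events whose date falls in this range
3. Count matching events: 5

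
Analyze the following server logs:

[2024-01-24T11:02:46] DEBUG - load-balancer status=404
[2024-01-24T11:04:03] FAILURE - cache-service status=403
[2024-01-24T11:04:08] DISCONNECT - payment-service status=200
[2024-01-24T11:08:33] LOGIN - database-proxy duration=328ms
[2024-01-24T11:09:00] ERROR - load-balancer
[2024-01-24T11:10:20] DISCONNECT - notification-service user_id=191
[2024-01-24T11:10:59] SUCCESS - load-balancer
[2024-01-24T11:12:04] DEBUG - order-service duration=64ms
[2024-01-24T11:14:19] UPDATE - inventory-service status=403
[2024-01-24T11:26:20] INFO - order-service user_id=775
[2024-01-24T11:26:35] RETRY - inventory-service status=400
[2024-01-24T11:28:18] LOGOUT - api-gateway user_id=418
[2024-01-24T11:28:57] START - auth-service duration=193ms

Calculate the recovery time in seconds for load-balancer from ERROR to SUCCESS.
119

To calculate recovery time:

1. Find ERROR event for load-balancer: 2024-01-24T11:09:00
2. Find next SUCCESS event for load-balancer: 2024-01-24T11:10:59
3. Recovery time: 2024-01-24T11:10:59 - 2024-01-24T11:09:00 = 119 seconds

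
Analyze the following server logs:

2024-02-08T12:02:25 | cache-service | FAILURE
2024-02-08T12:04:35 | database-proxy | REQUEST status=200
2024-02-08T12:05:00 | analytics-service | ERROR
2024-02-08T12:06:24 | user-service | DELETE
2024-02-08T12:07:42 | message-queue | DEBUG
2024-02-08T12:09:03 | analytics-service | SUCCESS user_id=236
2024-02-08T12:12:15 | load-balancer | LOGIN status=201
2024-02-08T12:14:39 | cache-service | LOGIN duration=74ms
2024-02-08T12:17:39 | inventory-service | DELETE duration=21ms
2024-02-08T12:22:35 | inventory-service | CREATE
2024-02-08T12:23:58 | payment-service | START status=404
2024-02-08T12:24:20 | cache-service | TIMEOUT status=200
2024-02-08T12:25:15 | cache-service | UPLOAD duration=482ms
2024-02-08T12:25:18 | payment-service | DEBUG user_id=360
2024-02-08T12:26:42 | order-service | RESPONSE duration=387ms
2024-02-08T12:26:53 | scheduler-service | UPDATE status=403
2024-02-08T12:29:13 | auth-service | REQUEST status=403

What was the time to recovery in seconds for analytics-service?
243

To calculate recovery time:

1. Find ERROR event for analytics-service: 2024-02-08T12:05:00
2. Find next SUCCESS event for analytics-service: 2024-02-08T12:09:03
3. Recovery time: 2024-02-08T12:09:03 - 2024-02-08T12:05:00 = 243 seconds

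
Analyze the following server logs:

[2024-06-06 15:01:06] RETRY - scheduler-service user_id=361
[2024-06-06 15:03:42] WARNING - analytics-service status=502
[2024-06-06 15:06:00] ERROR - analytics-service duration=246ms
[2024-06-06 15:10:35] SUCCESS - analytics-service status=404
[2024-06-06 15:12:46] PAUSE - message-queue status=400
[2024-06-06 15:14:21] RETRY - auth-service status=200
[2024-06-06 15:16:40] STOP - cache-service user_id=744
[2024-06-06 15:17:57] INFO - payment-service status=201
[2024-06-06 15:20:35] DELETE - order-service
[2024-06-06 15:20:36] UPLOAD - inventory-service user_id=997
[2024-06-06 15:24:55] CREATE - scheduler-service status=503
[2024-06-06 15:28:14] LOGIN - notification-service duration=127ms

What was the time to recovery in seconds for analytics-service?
275

To calculate recovery time:

1. Find ERROR event for analytics-service: 2024-06-06 15:06:00
2. Find next SUCCESS event for analytics-service: 2024-06-06 15:10:35
3. Recovery time: 2024-06-06 15:10:35 - 2024-06-06 15:06:00 = 275 seconds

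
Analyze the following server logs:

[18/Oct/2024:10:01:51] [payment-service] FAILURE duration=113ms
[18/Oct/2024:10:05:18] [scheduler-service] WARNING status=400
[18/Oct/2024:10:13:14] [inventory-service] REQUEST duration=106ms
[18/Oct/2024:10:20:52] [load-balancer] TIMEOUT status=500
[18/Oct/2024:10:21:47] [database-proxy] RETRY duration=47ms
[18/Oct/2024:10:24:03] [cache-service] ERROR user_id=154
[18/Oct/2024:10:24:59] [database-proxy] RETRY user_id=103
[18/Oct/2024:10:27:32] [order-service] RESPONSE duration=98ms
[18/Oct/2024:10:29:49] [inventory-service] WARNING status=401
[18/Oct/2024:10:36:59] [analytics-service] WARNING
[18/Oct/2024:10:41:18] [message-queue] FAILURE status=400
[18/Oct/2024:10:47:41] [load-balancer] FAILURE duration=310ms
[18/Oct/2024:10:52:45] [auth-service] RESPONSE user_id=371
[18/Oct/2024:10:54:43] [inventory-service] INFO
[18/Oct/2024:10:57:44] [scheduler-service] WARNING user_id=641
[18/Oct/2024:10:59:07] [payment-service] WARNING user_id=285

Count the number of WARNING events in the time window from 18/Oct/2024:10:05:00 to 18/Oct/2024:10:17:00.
1

To count events in the time window:

1. Window boundaries: 18/Oct/2024:10:05:00 to 18/Oct/2024:10:17:00
2. Filter for WARNING events within this window
3. Count matching events: 1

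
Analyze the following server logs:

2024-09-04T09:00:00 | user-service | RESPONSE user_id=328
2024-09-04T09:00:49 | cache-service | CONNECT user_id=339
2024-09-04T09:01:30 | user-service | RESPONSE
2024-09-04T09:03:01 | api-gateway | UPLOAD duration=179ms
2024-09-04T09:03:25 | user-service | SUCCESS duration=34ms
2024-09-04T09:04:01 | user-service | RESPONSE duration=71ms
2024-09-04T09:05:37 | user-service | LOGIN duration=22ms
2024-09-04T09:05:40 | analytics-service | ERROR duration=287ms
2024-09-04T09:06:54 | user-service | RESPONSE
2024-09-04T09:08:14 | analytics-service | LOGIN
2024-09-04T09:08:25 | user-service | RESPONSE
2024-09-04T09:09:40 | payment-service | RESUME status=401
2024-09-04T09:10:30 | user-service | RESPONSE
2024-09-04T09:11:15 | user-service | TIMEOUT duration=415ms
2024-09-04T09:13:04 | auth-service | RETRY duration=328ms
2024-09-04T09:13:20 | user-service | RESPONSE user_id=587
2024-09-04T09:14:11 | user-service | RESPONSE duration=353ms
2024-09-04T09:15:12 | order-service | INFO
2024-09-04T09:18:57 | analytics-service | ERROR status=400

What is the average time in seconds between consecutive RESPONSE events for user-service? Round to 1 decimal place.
121.6

To calculate average interval:

1. Find all RESPONSE events for user-service in order
2. Calculate time gaps between consecutive events
3. Compute mean of gaps: 851 / 7 = 121.6 seconds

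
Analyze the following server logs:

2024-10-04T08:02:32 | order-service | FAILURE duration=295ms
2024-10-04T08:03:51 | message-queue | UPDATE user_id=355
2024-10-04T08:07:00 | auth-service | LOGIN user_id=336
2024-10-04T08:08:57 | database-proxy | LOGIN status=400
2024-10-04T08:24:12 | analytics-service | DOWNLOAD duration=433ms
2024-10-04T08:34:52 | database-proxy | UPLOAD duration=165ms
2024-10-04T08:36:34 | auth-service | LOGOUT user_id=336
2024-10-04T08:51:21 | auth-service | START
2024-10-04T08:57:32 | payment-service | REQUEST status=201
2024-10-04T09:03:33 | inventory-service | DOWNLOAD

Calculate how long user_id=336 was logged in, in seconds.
1774

To calculate session duration:

1. Find LOGIN event for user_id=336: 2024-10-04T08:07:00
2. Find LOGOUT event for user_id=336: 2024-10-04T08:36:34
3. Session duration: 2024-10-04T08:36:34 - 2024-10-04T08:07:00 = 1774 seconds (29 minutes)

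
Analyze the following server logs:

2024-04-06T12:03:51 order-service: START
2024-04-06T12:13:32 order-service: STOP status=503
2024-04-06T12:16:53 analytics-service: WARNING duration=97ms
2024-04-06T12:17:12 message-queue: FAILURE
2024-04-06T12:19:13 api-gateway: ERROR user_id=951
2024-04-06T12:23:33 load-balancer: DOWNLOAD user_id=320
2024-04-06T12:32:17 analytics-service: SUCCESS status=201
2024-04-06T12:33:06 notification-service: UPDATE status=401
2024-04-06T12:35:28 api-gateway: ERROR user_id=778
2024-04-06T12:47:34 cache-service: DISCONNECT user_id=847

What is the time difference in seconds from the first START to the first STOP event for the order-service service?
581

To find the time between events:

1. Locate the first START event for order-service: 2024-04-06T12:03:51
2. Locate the first STOP event for order-service: 2024-04-06T12:13:32
3. Calculate the difference: 2024-04-06T12:13:32 - 2024-04-06T12:03:51 = 581 seconds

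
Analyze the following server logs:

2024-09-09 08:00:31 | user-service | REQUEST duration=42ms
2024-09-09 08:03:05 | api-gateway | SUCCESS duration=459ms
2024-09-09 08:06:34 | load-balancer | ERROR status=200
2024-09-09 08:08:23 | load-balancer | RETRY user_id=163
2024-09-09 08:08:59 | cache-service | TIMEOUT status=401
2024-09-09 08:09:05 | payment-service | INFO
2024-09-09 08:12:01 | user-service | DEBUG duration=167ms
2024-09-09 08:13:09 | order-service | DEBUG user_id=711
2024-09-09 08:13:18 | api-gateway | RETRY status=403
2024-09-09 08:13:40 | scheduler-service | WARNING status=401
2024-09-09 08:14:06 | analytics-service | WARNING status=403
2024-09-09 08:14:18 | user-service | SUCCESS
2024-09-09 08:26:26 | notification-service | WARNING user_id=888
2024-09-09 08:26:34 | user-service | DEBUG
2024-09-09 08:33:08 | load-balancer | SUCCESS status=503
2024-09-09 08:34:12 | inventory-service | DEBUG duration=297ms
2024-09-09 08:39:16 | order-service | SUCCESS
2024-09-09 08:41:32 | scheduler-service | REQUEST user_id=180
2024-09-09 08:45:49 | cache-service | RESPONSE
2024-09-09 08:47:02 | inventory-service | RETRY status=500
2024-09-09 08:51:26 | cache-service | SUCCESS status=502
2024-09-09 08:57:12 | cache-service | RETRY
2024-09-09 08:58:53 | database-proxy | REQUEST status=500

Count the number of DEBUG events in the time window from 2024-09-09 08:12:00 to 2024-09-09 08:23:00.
2

To count events in the time window:

1. Window boundaries: 2024-09-09 08:12:00 to 2024-09-09 08:23:00
2. Filter for DEBUG events within this window
3. Count matching events: 2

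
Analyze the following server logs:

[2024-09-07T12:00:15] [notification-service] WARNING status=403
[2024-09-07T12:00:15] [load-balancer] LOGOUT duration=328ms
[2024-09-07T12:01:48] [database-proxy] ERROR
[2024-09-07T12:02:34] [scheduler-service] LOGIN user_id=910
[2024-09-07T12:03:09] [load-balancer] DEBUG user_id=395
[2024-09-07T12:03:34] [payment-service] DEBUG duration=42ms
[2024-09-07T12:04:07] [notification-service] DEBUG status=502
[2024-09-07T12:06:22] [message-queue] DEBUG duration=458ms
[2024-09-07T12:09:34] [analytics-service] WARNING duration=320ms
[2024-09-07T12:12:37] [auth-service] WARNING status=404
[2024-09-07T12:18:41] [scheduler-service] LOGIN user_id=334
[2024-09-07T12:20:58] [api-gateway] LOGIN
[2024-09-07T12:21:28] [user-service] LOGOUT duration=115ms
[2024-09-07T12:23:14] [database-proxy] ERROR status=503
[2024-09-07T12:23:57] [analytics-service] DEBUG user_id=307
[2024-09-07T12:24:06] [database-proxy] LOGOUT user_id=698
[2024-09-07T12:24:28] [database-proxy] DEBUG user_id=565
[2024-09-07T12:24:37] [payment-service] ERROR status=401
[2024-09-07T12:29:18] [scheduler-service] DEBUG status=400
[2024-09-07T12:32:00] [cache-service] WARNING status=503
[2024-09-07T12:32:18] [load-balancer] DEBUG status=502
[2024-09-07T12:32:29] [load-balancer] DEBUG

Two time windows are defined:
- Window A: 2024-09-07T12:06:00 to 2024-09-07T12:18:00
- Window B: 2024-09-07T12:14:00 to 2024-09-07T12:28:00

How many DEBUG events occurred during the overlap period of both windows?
0

To find overlap events:

1. Window A: 2024-09-07T12:06:00 to 2024-09-07T12:18:00
2. Window B: 2024-09-07T12:14:00 to 2024-09-07T12:28:00
3. Overlap period: 2024-09-07T12:14:00 to 2024-09-07T12:18:00
4. Count DEBUG events in overlap: 0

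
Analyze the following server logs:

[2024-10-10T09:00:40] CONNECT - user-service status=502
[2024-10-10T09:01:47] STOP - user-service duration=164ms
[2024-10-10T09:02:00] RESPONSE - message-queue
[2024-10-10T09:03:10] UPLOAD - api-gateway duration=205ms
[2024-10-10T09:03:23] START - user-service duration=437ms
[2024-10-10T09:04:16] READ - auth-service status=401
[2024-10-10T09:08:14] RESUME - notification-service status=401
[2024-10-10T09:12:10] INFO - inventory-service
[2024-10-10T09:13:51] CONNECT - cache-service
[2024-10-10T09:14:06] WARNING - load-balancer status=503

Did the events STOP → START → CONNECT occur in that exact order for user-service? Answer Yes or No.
No

To verify sequence order:

1. Find all events in sequence STOP → START → CONNECT for user-service
2. Extract their timestamps
3. Check if timestamps are in ascending order
4. Result: No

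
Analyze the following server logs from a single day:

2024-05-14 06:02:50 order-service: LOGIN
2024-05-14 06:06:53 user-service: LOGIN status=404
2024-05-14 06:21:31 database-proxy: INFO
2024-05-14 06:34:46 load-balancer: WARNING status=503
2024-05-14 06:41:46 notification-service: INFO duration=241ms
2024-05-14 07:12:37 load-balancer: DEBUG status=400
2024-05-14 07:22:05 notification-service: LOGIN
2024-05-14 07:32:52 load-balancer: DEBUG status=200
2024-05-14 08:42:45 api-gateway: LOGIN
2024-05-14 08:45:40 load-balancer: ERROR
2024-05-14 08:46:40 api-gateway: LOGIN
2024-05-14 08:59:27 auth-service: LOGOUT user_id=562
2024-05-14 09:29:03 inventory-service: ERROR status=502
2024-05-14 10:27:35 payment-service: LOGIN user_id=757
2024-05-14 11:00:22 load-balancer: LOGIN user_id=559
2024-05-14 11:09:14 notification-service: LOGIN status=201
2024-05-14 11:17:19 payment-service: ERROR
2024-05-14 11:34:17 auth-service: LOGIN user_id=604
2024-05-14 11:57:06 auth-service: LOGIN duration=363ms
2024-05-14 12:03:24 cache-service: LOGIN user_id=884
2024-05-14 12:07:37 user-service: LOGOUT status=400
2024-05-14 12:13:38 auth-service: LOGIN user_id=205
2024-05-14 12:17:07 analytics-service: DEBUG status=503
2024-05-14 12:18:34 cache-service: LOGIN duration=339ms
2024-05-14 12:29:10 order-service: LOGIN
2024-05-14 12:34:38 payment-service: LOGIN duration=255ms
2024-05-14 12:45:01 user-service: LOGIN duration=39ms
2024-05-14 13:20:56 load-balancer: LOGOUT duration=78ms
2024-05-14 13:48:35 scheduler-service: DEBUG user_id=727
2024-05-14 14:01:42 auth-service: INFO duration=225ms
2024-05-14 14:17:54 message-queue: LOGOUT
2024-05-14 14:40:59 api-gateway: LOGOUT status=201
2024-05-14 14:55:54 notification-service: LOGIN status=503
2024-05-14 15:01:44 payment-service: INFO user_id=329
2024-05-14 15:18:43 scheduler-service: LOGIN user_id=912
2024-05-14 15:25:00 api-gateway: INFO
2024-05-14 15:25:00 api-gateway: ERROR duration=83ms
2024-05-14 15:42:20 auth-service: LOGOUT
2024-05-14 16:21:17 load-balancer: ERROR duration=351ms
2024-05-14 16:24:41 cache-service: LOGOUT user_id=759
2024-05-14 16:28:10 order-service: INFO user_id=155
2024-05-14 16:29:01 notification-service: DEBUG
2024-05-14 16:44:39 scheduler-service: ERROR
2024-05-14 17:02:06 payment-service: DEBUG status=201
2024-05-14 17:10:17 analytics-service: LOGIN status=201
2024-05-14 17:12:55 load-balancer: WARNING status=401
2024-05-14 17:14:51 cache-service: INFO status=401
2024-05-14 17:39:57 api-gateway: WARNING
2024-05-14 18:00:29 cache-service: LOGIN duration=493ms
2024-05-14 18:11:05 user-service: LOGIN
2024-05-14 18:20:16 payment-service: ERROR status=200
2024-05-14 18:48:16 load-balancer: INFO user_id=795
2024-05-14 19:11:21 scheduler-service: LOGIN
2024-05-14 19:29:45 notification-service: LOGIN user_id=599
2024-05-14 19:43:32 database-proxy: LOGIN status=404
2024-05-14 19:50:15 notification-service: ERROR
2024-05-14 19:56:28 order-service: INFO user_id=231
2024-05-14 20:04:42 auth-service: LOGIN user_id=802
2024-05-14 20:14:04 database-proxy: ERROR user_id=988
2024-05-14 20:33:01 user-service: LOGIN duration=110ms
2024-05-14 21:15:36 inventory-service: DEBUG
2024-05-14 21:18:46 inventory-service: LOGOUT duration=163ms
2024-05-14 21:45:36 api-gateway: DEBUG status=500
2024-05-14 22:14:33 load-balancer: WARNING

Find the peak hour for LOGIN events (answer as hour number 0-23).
12

To find the peak hour:

1. Group all LOGIN events by hour
2. Count events in each hour
3. Find hour with maximum count
4. Peak hour: 12 (with 6 events)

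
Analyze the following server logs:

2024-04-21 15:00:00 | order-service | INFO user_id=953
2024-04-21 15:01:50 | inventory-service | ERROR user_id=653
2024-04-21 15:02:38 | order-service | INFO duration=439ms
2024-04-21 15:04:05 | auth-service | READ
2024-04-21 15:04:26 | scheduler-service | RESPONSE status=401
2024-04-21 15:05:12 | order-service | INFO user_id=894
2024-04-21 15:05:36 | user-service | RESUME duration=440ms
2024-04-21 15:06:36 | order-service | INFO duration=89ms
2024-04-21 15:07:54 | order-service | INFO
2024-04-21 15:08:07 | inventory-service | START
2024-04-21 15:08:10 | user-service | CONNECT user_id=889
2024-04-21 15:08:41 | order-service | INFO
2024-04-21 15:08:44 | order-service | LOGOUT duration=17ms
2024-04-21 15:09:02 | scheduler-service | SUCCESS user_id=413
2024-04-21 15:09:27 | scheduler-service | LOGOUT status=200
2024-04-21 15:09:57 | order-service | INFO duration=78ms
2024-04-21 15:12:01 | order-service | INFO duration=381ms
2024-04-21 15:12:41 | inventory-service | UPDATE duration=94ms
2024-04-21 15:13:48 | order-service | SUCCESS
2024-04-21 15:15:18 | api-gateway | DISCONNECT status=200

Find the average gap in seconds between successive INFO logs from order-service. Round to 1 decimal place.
103.0

To calculate average interval:

1. Find all INFO events for order-service in order
2. Calculate time gaps between consecutive events
3. Compute mean of gaps: 721 / 7 = 103.0 seconds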